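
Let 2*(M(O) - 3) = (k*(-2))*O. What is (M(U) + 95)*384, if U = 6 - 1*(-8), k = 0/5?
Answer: 37632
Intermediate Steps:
k = 0 (k = 0*(⅕) = 0)
U = 14 (U = 6 + 8 = 14)
M(O) = 3 (M(O) = 3 + ((0*(-2))*O)/2 = 3 + (0*O)/2 = 3 + (½)*0 = 3 + 0 = 3)
(M(U) + 95)*384 = (3 + 95)*384 = 98*384 = 37632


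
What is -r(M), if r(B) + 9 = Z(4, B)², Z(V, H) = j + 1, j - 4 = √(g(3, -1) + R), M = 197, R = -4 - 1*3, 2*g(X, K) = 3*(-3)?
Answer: 9 - (10 + I*√46)²/4 ≈ -4.5 - 33.912*I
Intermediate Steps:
g(X, K) = -9/2 (g(X, K) = (3*(-3))/2 = (½)*(-9) = -9/2)
R = -7 (R = -4 - 3 = -7)
j = 4 + I*√46/2 (j = 4 + √(-9/2 - 7) = 4 + √(-23/2) = 4 + I*√46/2 ≈ 4.0 + 3.3912*I)
Z(V, H) = 5 + I*√46/2 (Z(V, H) = (4 + I*√46/2) + 1 = 5 + I*√46/2)
r(B) = -9 + (5 + I*√46/2)²
-r(M) = -(9/2 + 5*I*√46) = -9/2 - 5*I*√46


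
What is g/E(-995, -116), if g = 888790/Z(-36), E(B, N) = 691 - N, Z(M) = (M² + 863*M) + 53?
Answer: -888790/23983233 ≈ -0.037059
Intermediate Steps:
Z(M) = 53 + M² + 863*M
g = -888790/29719 (g = 888790/(53 + (-36)² + 863*(-36)) = 888790/(53 + 1296 - 31068) = 888790/(-29719) = 888790*(-1/29719) = -888790/29719 ≈ -29.906)
g/E(-995, -116) = -888790/(29719*(691 - 1*(-116))) = -888790/(29719*(691 + 116)) = -888790/29719/807 = -888790/29719*1/807 = -888790/23983233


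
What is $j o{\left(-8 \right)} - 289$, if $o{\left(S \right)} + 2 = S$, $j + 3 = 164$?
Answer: $-1899$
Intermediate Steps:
$j = 161$ ($j = -3 + 164 = 161$)
$o{\left(S \right)} = -2 + S$
$j o{\left(-8 \right)} - 289 = 161 \left(-2 - 8\right) - 289 = 161 \left(-10\right) - 289 = -1610 - 289 = -1899$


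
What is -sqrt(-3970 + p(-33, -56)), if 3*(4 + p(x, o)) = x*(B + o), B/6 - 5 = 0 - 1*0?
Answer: -2*I*sqrt(922) ≈ -60.729*I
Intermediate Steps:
B = 30 (B = 30 + 6*(0 - 1*0) = 30 + 6*(0 + 0) = 30 + 6*0 = 30 + 0 = 30)
p(x, o) = -4 + x*(30 + o)/3 (p(x, o) = -4 + (x*(30 + o))/3 = -4 + x*(30 + o)/3)
-sqrt(-3970 + p(-33, -56)) = -sqrt(-3970 + (-4 + 10*(-33) + (1/3)*(-56)*(-33))) = -sqrt(-3970 + (-4 - 330 + 616)) = -sqrt(-3970 + 282) = -sqrt(-3688) = -2*I*sqrt(922)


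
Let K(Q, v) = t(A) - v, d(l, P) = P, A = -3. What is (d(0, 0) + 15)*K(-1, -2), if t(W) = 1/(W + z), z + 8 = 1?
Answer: 57/2 ≈ 28.500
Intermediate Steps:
z = -7 (z = -8 + 1 = -7)
t(W) = 1/(-7 + W) (t(W) = 1/(W - 7) = 1/(-7 + W))
K(Q, v) = -1/10 - v (K(Q, v) = 1/(-7 - 3) - v = 1/(-10) - v = -1/10 - v)
(d(0, 0) + 15)*K(-1, -2) = (0 + 15)*(-1/10 - 1*(-2)) = 15*(-1/10 + 2) = 15*(19/10) = 57/2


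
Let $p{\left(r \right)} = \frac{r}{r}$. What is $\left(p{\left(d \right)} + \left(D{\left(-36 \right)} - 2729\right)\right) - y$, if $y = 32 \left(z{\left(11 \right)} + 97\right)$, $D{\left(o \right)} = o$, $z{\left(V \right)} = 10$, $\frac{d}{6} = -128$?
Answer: $-6188$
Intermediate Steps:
$d = -768$ ($d = 6 \left(-128\right) = -768$)
$p{\left(r \right)} = 1$
$y = 3424$ ($y = 32 \left(10 + 97\right) = 32 \cdot 107 = 3424$)
$\left(p{\left(d \right)} + \left(D{\left(-36 \right)} - 2729\right)\right) - y = \left(1 - 2765\right) - 3424 = -2764 - 3424 = -6188$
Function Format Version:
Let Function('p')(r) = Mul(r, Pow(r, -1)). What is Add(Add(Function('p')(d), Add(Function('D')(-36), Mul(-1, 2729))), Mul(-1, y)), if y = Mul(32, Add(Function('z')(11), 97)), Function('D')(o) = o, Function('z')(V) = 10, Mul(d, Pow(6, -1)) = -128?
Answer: -6188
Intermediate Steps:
d = -768 (d = Mul(6, -128) = -768)
Function('p')(r) = 1
y = 3424 (y = Mul(32, Add(10, 97)) = Mul(32, 107) = 3424)
Add(Add(Function('p')(d), Add(Function('D')(-36), Mul(-1, 2729))), Mul(-1, y)) = Add(Add(1, Add(-36, Mul(-1, 2729))), Mul(-1, 3424)) = Add(Add(1, Add(-36, -2729)), -3424) = Add(Add(1, -2765), -3424) = Add(-2764, -3424) = -6188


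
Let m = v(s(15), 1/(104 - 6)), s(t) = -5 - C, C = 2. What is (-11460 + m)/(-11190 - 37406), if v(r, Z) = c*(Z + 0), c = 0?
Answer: 2865/12149 ≈ 0.23582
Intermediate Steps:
s(t) = -7 (s(t) = -5 - 1*2 = -5 - 2 = -7)
v(r, Z) = 0 (v(r, Z) = 0*(Z + 0) = 0*Z = 0)
m = 0
(-11460 + m)/(-11190 - 37406) = (-11460 + 0)/(-11190 - 37406) = -11460/(-48596) = -11460*(-1/48596) = 2865/12149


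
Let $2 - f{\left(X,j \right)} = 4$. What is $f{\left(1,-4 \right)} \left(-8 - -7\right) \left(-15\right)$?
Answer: $-30$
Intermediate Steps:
$f{\left(X,j \right)} = -2$ ($f{\left(X,j \right)} = 2 - 4 = -2$)
$f{\left(1,-4 \right)} \left(-8 - -7\right) \left(-15\right) = - 2 \left(-8 - -7\right) \left(-15\right) = - 2 \left(-8 + 7\right) \left(-15\right) = \left(-2\right) \left(-1\right) \left(-15\right) = 2 \left(-15\right) = -30$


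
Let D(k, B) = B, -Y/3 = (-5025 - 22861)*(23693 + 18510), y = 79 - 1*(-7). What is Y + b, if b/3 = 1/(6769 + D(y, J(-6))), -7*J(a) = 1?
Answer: 55762589757763/15794 ≈ 3.5306e+9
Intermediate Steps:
y = 86 (y = 79 + 7 = 86)
J(a) = -⅐ (J(a) = -⅐*1 = -⅐)
Y = 3530618574 (Y = -3*(-5025 - 22861)*(23693 + 18510) = -(-83658)*42203 = -3*(-1176872858) = 3530618574)
b = 7/15794 (b = 3/(6769 - ⅐) = 3/(47382/7) = 3*(7/47382) = 7/15794 ≈ 0.00044321)
Y + b = 3530618574 + 7/15794 = 55762589757763/15794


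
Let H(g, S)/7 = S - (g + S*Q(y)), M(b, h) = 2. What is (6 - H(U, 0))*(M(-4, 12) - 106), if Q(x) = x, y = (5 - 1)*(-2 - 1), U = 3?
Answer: -2808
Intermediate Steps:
y = -12 (y = 4*(-3) = -12)
H(g, S) = -7*g + 91*S (H(g, S) = 7*(S - (g + S*(-12))) = 7*(S - (g - 12*S)) = 7*(S + (-g + 12*S)) = 7*(-g + 13*S) = -7*g + 91*S)
(6 - H(U, 0))*(M(-4, 12) - 106) = (6 - (-7*3 + 91*0))*(2 - 106) = (6 - (-21 + 0))*(-104) = (6 - 1*(-21))*(-104) = (6 + 21)*(-104) = 27*(-104) = -2808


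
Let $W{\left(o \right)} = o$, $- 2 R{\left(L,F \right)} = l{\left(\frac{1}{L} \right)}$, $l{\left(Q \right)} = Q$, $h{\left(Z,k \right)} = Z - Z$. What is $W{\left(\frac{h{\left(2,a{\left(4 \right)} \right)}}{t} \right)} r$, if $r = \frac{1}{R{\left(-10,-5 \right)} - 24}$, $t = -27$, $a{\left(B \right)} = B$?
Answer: $0$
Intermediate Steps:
$h{\left(Z,k \right)} = 0$
$R{\left(L,F \right)} = - \frac{1}{2 L}$
$r = - \frac{20}{479}$ ($r = \frac{1}{- \frac{1}{2 \left(-10\right)} - 24} = \frac{1}{\left(- \frac{1}{2}\right) \left(- \frac{1}{10}\right) - 24} = \frac{1}{\frac{1}{20} - 24} = \frac{1}{- \frac{479}{20}} = - \frac{20}{479} \approx -0.041754$)
$W{\left(\frac{h{\left(2,a{\left(4 \right)} \right)}}{t} \right)} r = \frac{0}{-27} \left(- \frac{20}{479}\right) = 0 \left(- \frac{1}{27}\right) \left(- \frac{20}{479}\right) = 0 \left(- \frac{20}{479}\right) = 0$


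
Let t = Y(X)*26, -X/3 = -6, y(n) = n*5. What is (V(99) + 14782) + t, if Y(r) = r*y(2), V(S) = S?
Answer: 19561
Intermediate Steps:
y(n) = 5*n
X = 18 (X = -3*(-6) = 18)
Y(r) = 10*r (Y(r) = r*(5*2) = r*10 = 10*r)
t = 4680 (t = (10*18)*26 = 180*26 = 4680)
(V(99) + 14782) + t = (99 + 14782) + 4680 = 14881 + 4680 = 19561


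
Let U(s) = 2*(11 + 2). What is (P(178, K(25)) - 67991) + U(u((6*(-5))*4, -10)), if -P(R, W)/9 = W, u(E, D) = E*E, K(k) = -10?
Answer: -67875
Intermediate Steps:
u(E, D) = E²
P(R, W) = -9*W
U(s) = 26 (U(s) = 2*13 = 26)
(P(178, K(25)) - 67991) + U(u((6*(-5))*4, -10)) = (-9*(-10) - 67991) + 26 = (90 - 67991) + 26 = -67901 + 26 = -67875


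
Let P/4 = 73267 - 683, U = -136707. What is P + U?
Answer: 153629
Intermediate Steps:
P = 290336 (P = 4*(73267 - 683) = 4*72584 = 290336)
P + U = 290336 - 136707 = 153629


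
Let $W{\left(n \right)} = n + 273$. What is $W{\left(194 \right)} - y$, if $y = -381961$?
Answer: $382428$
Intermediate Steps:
$W{\left(n \right)} = 273 + n$
$W{\left(194 \right)} - y = \left(273 + 194\right) - -381961 = 467 + 381961 = 382428$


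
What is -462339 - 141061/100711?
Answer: -46562764090/100711 ≈ -4.6234e+5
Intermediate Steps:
-462339 - 141061/100711 = -46562764090/100711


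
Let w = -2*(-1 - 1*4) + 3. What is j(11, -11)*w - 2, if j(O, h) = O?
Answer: 141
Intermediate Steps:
w = 13 (w = -2*(-1 - 4) + 3 = -2*(-5) + 3 = 10 + 3 = 13)
j(11, -11)*w - 2 = 11*13 - 2 = 143 - 2 = 141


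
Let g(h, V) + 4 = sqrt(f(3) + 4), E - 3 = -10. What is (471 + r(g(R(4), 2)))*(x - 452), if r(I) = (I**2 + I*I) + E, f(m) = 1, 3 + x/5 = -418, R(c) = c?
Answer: -1293842 + 40912*sqrt(5) ≈ -1.2024e+6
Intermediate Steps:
E = -7 (E = 3 - 10 = -7)
x = -2105 (x = -15 + 5*(-418) = -15 - 2090 = -2105)
g(h, V) = -4 + sqrt(5) (g(h, V) = -4 + sqrt(1 + 4) = -4 + sqrt(5))
r(I) = -7 + 2*I**2 (r(I) = (I**2 + I*I) - 7 = (I**2 + I**2) - 7 = 2*I**2 - 7 = -7 + 2*I**2)
(471 + r(g(R(4), 2)))*(x - 452) = (471 + (-7 + 2*(-4 + sqrt(5))**2))*(-2105 - 452) = (464 + 2*(-4 + sqrt(5))**2)*(-2557) = -1186448 - 5114*(-4 + sqrt(5))**2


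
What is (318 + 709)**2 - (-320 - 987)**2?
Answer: -653520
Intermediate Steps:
(318 + 709)**2 - (-320 - 987)**2 = 1027**2 - 1*(-1307)**2 = 1054729 - 1*1708249 = 1054729 - 1708249 = -653520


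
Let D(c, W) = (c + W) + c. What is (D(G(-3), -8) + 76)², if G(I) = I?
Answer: 3844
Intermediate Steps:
D(c, W) = W + 2*c (D(c, W) = (W + c) + c = W + 2*c)
(D(G(-3), -8) + 76)² = ((-8 + 2*(-3)) + 76)² = ((-8 - 6) + 76)² = (-14 + 76)² = 62² = 3844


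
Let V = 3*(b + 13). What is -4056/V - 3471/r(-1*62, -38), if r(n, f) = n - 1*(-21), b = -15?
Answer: 31187/41 ≈ 760.66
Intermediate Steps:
r(n, f) = 21 + n (r(n, f) = n + 21 = 21 + n)
V = -6 (V = 3*(-15 + 13) = 3*(-2) = -6)
-4056/V - 3471/r(-1*62, -38) = -4056/(-6) - 3471/(21 - 1*62) = -4056*(-1/6) - 3471/(21 - 62) = 676 - 3471/(-41) = 676 - 3471*(-1/41) = 676 + 3471/41 = 31187/41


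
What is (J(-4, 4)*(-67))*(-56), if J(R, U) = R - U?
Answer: -30016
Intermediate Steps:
(J(-4, 4)*(-67))*(-56) = ((-4 - 1*4)*(-67))*(-56) = ((-4 - 4)*(-67))*(-56) = -8*(-67)*(-56) = 536*(-56) = -30016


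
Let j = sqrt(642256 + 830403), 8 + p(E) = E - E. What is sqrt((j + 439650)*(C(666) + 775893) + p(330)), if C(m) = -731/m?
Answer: sqrt(16811801197744428 + 38239056518*sqrt(1472659))/222 ≈ 5.8486e+5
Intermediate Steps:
p(E) = -8 (p(E) = -8 + (E - E) = -8 + 0 = -8)
j = sqrt(1472659) ≈ 1213.5
sqrt((j + 439650)*(C(666) + 775893) + p(330)) = sqrt((sqrt(1472659) + 439650)*(-731/666 + 775893) - 8) = sqrt((439650 + sqrt(1472659))*(-731*1/666 + 775893) - 8) = sqrt((439650 + sqrt(1472659))*(-731/666 + 775893) - 8) = sqrt((439650 + sqrt(1472659))*(516744007/666) - 8) = sqrt((12621472370975/37 + 516744007*sqrt(1472659)/666) - 8) = sqrt(12621472370679/37 + 516744007*sqrt(1472659)/666)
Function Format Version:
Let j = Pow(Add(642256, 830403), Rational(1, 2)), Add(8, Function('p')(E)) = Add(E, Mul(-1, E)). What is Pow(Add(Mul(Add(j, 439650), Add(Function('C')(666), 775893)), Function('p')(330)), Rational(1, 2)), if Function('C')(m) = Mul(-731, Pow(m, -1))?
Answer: Mul(Rational(1, 222), Pow(Add(16811801197744428, Mul(38239056518, Pow(1472659, Rational(1, 2)))), Rational(1, 2))) ≈ 5.8486e+5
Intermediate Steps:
Function('p')(E) = -8 (Function('p')(E) = Add(-8, Add(E, Mul(-1, E))) = Add(-8, 0) = -8)
j = Pow(1472659, Rational(1, 2)) ≈ 1213.5
Pow(Add(Mul(Add(j, 439650), Add(Function('C')(666), 775893)), Function('p')(330)), Rational(1, 2)) = Pow(Add(Mul(Add(Pow(1472659, Rational(1, 2)), 439650), Add(Mul(-731, Pow(666, -1)), 775893)), -8), Rational(1, 2)) = Pow(Add(Mul(Add(439650, Pow(1472659, Rational(1, 2))), Add(Mul(-731, Rational(1, 666)), 775893)), -8), Rational(1, 2)) = Pow(Add(Mul(Add(439650, Pow(1472659, Rational(1, 2))), Add(Rational(-731, 666), 775893)), -8), Rational(1, 2)) = Pow(Add(Mul(Add(439650, Pow(1472659, Rational(1, 2))), Rational(516744007, 666)), -8), Rational(1, 2)) = Pow(Add(Add(Rational(12621472370975, 37), Mul(Rational(516744007, 666), Pow(1472659, Rational(1, 2)))), -8), Rational(1, 2)) = Pow(Add(Rational(12621472370679, 37), Mul(Rational(516744007, 666), Pow(1472659, Rational(1, 2)))), Rational(1, 2))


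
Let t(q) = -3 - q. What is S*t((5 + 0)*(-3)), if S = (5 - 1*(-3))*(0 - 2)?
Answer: -192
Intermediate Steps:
S = -16 (S = (5 + 3)*(-2) = 8*(-2) = -16)
S*t((5 + 0)*(-3)) = -16*(-3 - (5 + 0)*(-3)) = -16*(-3 - 5*(-3)) = -16*(-3 - 1*(-15)) = -16*(-3 + 15) = -16*12 = -192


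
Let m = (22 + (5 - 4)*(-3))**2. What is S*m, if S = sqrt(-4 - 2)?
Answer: 361*I*sqrt(6) ≈ 884.27*I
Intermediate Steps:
S = I*sqrt(6) (S = sqrt(-6) = I*sqrt(6) ≈ 2.4495*I)
m = 361 (m = (22 + 1*(-3))**2 = (22 - 3)**2 = 19**2 = 361)
S*m = (I*sqrt(6))*361 = 361*I*sqrt(6)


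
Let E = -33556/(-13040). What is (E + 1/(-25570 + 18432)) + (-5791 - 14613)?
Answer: -237369377049/11634940 ≈ -20401.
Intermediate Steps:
E = 8389/3260 (E = -33556*(-1/13040) = 8389/3260 ≈ 2.5733)
(E + 1/(-25570 + 18432)) + (-5791 - 14613) = (8389/3260 + 1/(-25570 + 18432)) + (-5791 - 14613) = (8389/3260 + 1/(-7138)) - 20404 = (8389/3260 - 1/7138) - 20404 = 29938711/11634940 - 20404 = -237369377049/11634940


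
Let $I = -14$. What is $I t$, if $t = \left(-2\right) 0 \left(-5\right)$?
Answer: $0$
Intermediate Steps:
$t = 0$ ($t = 0 \left(-5\right) = 0$)
$I t = \left(-14\right) 0 = 0$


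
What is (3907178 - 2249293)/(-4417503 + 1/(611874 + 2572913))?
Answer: -1056002119099/2813761225372 ≈ -0.37530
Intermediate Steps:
(3907178 - 2249293)/(-4417503 + 1/(611874 + 2572913)) = 1657885/(-4417503 + 1/3184787) = 1657885/(-14068806126860/3184787) = 1657885*(-3184787/14068806126860) = -1056002119099/2813761225372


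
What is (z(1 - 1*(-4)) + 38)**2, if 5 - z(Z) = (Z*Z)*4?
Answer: 3249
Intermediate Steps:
z(Z) = 5 - 4*Z**2 (z(Z) = 5 - Z*Z*4 = 5 - Z**2*4 = 5 - 4*Z**2)
(z(1 - 1*(-4)) + 38)**2 = ((5 - 4*(1 - 1*(-4))**2) + 38)**2 = ((5 - 4*(1 + 4)**2) + 38)**2 = ((5 - 4*5**2) + 38)**2 = ((5 - 4*25) + 38)**2 = ((5 - 100) + 38)**2 = (-95 + 38)**2 = (-57)**2 = 3249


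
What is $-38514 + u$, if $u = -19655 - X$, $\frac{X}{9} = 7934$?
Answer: $-129575$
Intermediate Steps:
$X = 71406$ ($X = 9 \cdot 7934 = 71406$)
$u = -91061$ ($u = -19655 - 71406 = -91061$)
$-38514 + u = -38514 - 91061 = -129575$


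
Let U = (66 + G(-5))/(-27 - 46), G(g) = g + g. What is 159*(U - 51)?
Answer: -600861/73 ≈ -8231.0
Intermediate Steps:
G(g) = 2*g
U = -56/73 (U = (66 + 2*(-5))/(-27 - 46) = (66 - 10)/(-73) = 56*(-1/73) = -56/73 ≈ -0.76712)
159*(U - 51) = 159*(-56/73 - 51) = 159*(-3779/73) = -600861/73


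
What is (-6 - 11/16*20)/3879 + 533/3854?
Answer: 97141/729252 ≈ 0.13321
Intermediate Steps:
(-6 - 11/16*20)/3879 + 533/3854 = (-6 - 11*1/16*20)*(1/3879) + 533*(1/3854) = (-6 - 11/16*20)*(1/3879) + 13/94 = (-6 - 55/4)*(1/3879) + 13/94 = -79/4*1/3879 + 13/94 = -79/15516 + 13/94 = 97141/729252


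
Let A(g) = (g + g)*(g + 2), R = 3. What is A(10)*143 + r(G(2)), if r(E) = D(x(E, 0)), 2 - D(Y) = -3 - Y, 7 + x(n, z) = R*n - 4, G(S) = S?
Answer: 34320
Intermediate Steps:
x(n, z) = -11 + 3*n (x(n, z) = -7 + (3*n - 4) = -7 + (-4 + 3*n) = -11 + 3*n)
A(g) = 2*g*(2 + g) (A(g) = (2*g)*(2 + g) = 2*g*(2 + g))
D(Y) = 5 + Y (D(Y) = 2 - (-3 - Y) = 2 + (3 + Y) = 5 + Y)
r(E) = -6 + 3*E (r(E) = 5 + (-11 + 3*E) = -6 + 3*E)
A(10)*143 + r(G(2)) = (2*10*(2 + 10))*143 + (-6 + 3*2) = (2*10*12)*143 + (-6 + 6) = 240*143 + 0 = 34320 + 0 = 34320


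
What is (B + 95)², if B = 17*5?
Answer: 32400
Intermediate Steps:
B = 85
(B + 95)² = (85 + 95)² = 180² = 32400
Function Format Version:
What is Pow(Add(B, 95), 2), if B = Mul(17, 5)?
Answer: 32400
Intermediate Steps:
B = 85
Pow(Add(B, 95), 2) = Pow(Add(85, 95), 2) = Pow(180, 2) = 32400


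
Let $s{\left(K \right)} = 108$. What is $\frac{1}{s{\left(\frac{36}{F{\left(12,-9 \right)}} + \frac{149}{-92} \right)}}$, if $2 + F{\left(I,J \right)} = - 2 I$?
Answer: $\frac{1}{108} \approx 0.0092593$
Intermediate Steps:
$F{\left(I,J \right)} = -2 - 2 I$
$\frac{1}{s{\left(\frac{36}{F{\left(12,-9 \right)}} + \frac{149}{-92} \right)}} = \frac{1}{108}$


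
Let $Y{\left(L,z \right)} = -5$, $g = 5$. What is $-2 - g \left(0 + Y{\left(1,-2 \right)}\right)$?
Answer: $23$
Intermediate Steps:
$-2 - g \left(0 + Y{\left(1,-2 \right)}\right) = -2 - 5 \left(0 - 5\right) = -2 - 5 \left(-5\right) = -2 - -25 = -2 + 25 = 23$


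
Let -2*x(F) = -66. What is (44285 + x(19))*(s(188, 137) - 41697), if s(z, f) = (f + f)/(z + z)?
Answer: -173702162941/94 ≈ -1.8479e+9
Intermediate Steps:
s(z, f) = f/z (s(z, f) = (2*f)/((2*z)) = (2*f)*(1/(2*z)) = f/z)
x(F) = 33 (x(F) = -1/2*(-66) = 33)
(44285 + x(19))*(s(188, 137) - 41697) = (44285 + 33)*(137/188 - 41697) = 44318*(137*(1/188) - 41697) = 44318*(137/188 - 41697) = 44318*(-7838899/188) = -173702162941/94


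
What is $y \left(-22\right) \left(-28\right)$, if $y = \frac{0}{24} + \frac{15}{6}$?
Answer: $1540$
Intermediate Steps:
$y = \frac{5}{2}$ ($y = 0 \cdot \frac{1}{24} + 15 \cdot \frac{1}{6} = 0 + \frac{5}{2} = \frac{5}{2} \approx 2.5$)
$y \left(-22\right) \left(-28\right) = \frac{5}{2} \left(-22\right) \left(-28\right) = \left(-55\right) \left(-28\right) = 1540$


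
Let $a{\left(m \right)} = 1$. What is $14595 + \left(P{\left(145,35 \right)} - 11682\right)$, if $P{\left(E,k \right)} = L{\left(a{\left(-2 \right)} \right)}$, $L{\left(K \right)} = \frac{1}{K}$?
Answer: $2914$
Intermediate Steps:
$P{\left(E,k \right)} = 1$ ($P{\left(E,k \right)} = 1^{-1} = 1$)
$14595 + \left(P{\left(145,35 \right)} - 11682\right) = 14595 + \left(1 - 11682\right) = 14595 - 11681 = 2914$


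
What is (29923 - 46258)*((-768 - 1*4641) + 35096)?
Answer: -484937145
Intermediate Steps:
(29923 - 46258)*((-768 - 1*4641) + 35096) = -16335*((-768 - 4641) + 35096) = -16335*(-5409 + 35096) = -16335*29687 = -484937145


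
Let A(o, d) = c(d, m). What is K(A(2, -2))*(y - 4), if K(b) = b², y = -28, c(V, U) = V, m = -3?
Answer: -128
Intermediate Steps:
A(o, d) = d
K(A(2, -2))*(y - 4) = (-2)²*(-28 - 4) = 4*(-32) = -128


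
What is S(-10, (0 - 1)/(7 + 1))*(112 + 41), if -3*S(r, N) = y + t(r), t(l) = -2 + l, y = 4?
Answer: 408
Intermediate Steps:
S(r, N) = -2/3 - r/3 (S(r, N) = -(4 + (-2 + r))/3 = -(2 + r)/3 = -2/3 - r/3)
S(-10, (0 - 1)/(7 + 1))*(112 + 41) = (-2/3 - 1/3*(-10))*(112 + 41) = (-2/3 + 10/3)*153 = (8/3)*153 = 408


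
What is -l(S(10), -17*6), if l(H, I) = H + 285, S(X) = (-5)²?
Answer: -310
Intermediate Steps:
S(X) = 25
l(H, I) = 285 + H
-l(S(10), -17*6) = -(285 + 25) = -1*310 = -310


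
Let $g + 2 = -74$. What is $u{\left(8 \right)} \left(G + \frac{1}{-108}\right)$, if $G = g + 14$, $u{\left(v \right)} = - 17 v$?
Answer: $\frac{227698}{27} \approx 8433.3$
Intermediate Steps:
$g = -76$ ($g = -2 - 74 = -76$)
$G = -62$ ($G = -76 + 14 = -62$)
$u{\left(8 \right)} \left(G + \frac{1}{-108}\right) = \left(-17\right) 8 \left(-62 + \frac{1}{-108}\right) = - 136 \left(-62 - \frac{1}{108}\right) = \left(-136\right) \left(- \frac{6697}{108}\right) = \frac{227698}{27}$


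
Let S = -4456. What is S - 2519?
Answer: -6975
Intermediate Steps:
S - 2519 = -4456 - 2519 = -6975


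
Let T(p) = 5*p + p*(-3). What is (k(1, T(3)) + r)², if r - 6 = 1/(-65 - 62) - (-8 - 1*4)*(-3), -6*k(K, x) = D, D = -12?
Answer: 12652249/16129 ≈ 784.44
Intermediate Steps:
T(p) = 2*p (T(p) = 5*p - 3*p = 2*p)
k(K, x) = 2 (k(K, x) = -⅙*(-12) = 2)
r = -3811/127 (r = 6 + (1/(-65 - 62) - (-8 - 1*4)*(-3)) = 6 + (1/(-127) - (-8 - 4)*(-3)) = 6 + (-1/127 - (-12)*(-3)) = 6 + (-1/127 - 1*36) = 6 + (-1/127 - 36) = 6 - 4573/127 = -3811/127 ≈ -30.008)
(k(1, T(3)) + r)² = (2 - 3811/127)² = (-3557/127)² = 12652249/16129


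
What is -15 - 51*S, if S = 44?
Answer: -2259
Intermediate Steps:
-15 - 51*S = -15 - 51*44 = -15 - 2244 = -2259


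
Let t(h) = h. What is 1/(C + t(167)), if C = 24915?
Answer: 1/25082 ≈ 3.9869e-5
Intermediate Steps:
1/(C + t(167)) = 1/(24915 + 167) = 1/25082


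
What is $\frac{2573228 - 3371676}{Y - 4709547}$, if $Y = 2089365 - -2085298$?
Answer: $\frac{28516}{19103} \approx 1.4928$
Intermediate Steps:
$Y = 4174663$ ($Y = 2089365 + 2085298 = 4174663$)
$\frac{2573228 - 3371676}{Y - 4709547} = \frac{2573228 - 3371676}{4174663 - 4709547} = - \frac{798448}{-534884} = \left(-798448\right) \left(- \frac{1}{534884}\right) = \frac{28516}{19103}$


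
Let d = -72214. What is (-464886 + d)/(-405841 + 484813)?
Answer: -134275/19743 ≈ -6.8011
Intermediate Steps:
(-464886 + d)/(-405841 + 484813) = (-464886 - 72214)/(-405841 + 484813) = -537100/78972 = -537100*1/78972 = -134275/19743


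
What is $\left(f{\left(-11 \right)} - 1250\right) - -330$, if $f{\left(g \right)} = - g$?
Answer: $-909$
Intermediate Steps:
$\left(f{\left(-11 \right)} - 1250\right) - -330 = \left(\left(-1\right) \left(-11\right) - 1250\right) - -330 = \left(11 - 1250\right) + \left(\left(-11 - 9\right) + 350\right) = -1239 + \left(-20 + 350\right) = -1239 + 330 = -909$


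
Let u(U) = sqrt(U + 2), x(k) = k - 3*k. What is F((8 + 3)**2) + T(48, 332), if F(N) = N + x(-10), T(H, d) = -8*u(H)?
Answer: 141 - 40*sqrt(2) ≈ 84.431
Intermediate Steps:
x(k) = -2*k
u(U) = sqrt(2 + U)
T(H, d) = -8*sqrt(2 + H)
F(N) = 20 + N (F(N) = N - 2*(-10) = N + 20 = 20 + N)
F((8 + 3)**2) + T(48, 332) = (20 + (8 + 3)**2) - 8*sqrt(2 + 48) = (20 + 11**2) - 40*sqrt(2) = (20 + 121) - 40*sqrt(2) = 141 - 40*sqrt(2)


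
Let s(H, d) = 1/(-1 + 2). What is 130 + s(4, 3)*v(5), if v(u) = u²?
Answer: 155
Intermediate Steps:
s(H, d) = 1 (s(H, d) = 1/1 = 1)
130 + s(4, 3)*v(5) = 130 + 1*5² = 130 + 1*25 = 130 + 25 = 155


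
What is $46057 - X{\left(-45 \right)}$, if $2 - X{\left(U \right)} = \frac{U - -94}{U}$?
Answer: $\frac{2072426}{45} \approx 46054.0$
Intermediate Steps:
$X{\left(U \right)} = 2 - \frac{94 + U}{U}$ ($X{\left(U \right)} = 2 - \frac{U - -94}{U} = 2 - \frac{U + 94}{U} = 2 - \frac{94 + U}{U}$)
$46057 - X{\left(-45 \right)} = 46057 - \frac{-94 - 45}{-45} = 46057 - \left(- \frac{1}{45}\right) \left(-139\right) = 46057 - \frac{139}{45} = \frac{2072426}{45}$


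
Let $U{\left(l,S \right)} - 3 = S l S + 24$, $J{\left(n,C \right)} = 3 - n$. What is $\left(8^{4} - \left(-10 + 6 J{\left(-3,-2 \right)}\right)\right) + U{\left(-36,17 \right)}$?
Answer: $-6307$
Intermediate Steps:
$U{\left(l,S \right)} = 27 + l S^{2}$ ($U{\left(l,S \right)} = 3 + \left(S l S + 24\right) = 3 + \left(l S^{2} + 24\right) = 3 + \left(24 + l S^{2}\right) = 27 + l S^{2}$)
$\left(8^{4} - \left(-10 + 6 J{\left(-3,-2 \right)}\right)\right) + U{\left(-36,17 \right)} = \left(8^{4} - \left(-10 + 6 \left(3 - -3\right)\right)\right) + \left(27 - 36 \cdot 17^{2}\right) = \left(4096 - \left(-10 + 6 \left(3 + 3\right)\right)\right) + \left(27 - 10404\right) = \left(4096 - \left(-10 + 6 \cdot 6\right)\right) + \left(27 - 10404\right) = \left(4096 - \left(-10 + 36\right)\right) - 10377 = \left(4096 - 26\right) - 10377 = 4070 - 10377 = -6307$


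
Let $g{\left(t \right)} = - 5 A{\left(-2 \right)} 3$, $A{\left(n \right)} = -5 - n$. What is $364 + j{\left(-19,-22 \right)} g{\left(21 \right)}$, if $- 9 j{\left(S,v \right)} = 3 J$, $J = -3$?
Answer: $409$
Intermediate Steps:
$g{\left(t \right)} = 45$ ($g{\left(t \right)} = - 5 \left(-5 - -2\right) 3 = - 5 \left(-5 + 2\right) 3 = \left(-5\right) \left(-3\right) 3 = 15 \cdot 3 = 45$)
$j{\left(S,v \right)} = 1$ ($j{\left(S,v \right)} = - \frac{3 \left(-3\right)}{9} = \left(- \frac{1}{9}\right) \left(-9\right) = 1$)
$364 + j{\left(-19,-22 \right)} g{\left(21 \right)} = 364 + 1 \cdot 45 = 364 + 45 = 409$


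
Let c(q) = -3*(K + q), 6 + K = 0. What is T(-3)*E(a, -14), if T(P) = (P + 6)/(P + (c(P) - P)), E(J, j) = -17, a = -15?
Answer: -17/9 ≈ -1.8889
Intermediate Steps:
K = -6 (K = -6 + 0 = -6)
c(q) = 18 - 3*q (c(q) = -3*(-6 + q) = 18 - 3*q)
T(P) = (6 + P)/(18 - 3*P) (T(P) = (P + 6)/(P + ((18 - 3*P) - P)) = (6 + P)/(P + (18 - 4*P)) = (6 + P)/(18 - 3*P))
T(-3)*E(a, -14) = ((-6 - 1*(-3))/(3*(-6 - 3)))*(-17) = ((1/3)*(-6 + 3)/(-9))*(-17) = ((1/3)*(-1/9)*(-3))*(-17) = (1/9)*(-17) = -17/9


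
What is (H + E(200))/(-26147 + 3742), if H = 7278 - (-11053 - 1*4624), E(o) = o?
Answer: -4631/4481 ≈ -1.0335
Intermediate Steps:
H = 22955 (H = 7278 - (-11053 - 4624) = 7278 - 1*(-15677) = 7278 + 15677 = 22955)
(H + E(200))/(-26147 + 3742) = (22955 + 200)/(-26147 + 3742) = 23155/(-22405) = 23155*(-1/22405) = -4631/4481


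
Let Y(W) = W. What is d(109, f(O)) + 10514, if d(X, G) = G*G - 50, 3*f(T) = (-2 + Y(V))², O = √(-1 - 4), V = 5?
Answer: 10473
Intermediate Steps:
O = I*√5 (O = √(-5) = I*√5 ≈ 2.2361*I)
f(T) = 3 (f(T) = (-2 + 5)²/3 = (⅓)*3² = (⅓)*9 = 3)
d(X, G) = -50 + G² (d(X, G) = G² - 50 = -50 + G²)
d(109, f(O)) + 10514 = (-50 + 3²) + 10514 = (-50 + 9) + 10514 = -41 + 10514 = 10473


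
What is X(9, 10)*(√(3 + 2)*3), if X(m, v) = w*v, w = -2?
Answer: -60*√5 ≈ -134.16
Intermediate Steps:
X(m, v) = -2*v
X(9, 10)*(√(3 + 2)*3) = (-2*10)*(√(3 + 2)*3) = -20*√5*3 = -60*√5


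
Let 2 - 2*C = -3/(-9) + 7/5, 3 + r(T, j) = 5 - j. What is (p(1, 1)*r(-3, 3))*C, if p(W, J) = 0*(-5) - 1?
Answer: 2/15 ≈ 0.13333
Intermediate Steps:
r(T, j) = 2 - j (r(T, j) = -3 + (5 - j) = 2 - j)
p(W, J) = -1 (p(W, J) = 0 - 1 = -1)
C = 2/15 (C = 1 - (-3/(-9) + 7/5)/2 = 1 - (-3*(-1/9) + 7*(1/5))/2 = 1 - (1/3 + 7/5)/2 = 1 - 1/2*26/15 = 1 - 13/15 = 2/15 ≈ 0.13333)
(p(1, 1)*r(-3, 3))*C = -(2 - 1*3)*(2/15) = -(2 - 3)*(2/15) = -1*(-1)*(2/15) = 1*(2/15) = 2/15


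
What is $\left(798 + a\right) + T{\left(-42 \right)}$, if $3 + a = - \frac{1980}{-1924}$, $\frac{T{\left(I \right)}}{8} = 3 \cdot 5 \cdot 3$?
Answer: $\frac{556050}{481} \approx 1156.0$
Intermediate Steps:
$T{\left(I \right)} = 360$ ($T{\left(I \right)} = 8 \cdot 3 \cdot 5 \cdot 3 = 8 \cdot 15 \cdot 3 = 8 \cdot 45 = 360$)
$a = - \frac{948}{481}$ ($a = -3 - \frac{1980}{-1924} = -3 - - \frac{495}{481} = -3 + \frac{495}{481} = - \frac{948}{481} \approx -1.9709$)
$\left(798 + a\right) + T{\left(-42 \right)} = \left(798 - \frac{948}{481}\right) + 360 = \frac{382890}{481} + 360 = \frac{556050}{481}$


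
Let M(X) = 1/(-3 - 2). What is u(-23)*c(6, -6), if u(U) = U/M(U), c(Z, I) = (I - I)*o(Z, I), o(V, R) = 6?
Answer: 0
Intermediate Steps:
M(X) = -⅕ (M(X) = 1/(-5) = -⅕)
c(Z, I) = 0 (c(Z, I) = (I - I)*6 = 0*6 = 0)
u(U) = -5*U (u(U) = U/(-⅕) = U*(-5) = -5*U)
u(-23)*c(6, -6) = -5*(-23)*0 = 115*0 = 0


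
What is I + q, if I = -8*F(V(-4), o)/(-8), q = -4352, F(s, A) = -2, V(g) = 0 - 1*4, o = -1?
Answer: -4354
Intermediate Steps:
V(g) = -4 (V(g) = 0 - 4 = -4)
I = -2 (I = -8*(-2)/(-8) = 16*(-⅛) = -2)
I + q = -2 - 4352 = -4354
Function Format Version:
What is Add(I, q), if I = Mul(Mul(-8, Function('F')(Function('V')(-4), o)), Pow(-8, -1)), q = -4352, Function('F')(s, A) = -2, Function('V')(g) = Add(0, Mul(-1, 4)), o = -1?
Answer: -4354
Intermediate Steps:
Function('V')(g) = -4 (Function('V')(g) = Add(0, -4) = -4)
I = -2 (I = Mul(Mul(-8, -2), Pow(-8, -1)) = Mul(16, Rational(-1, 8)) = -2)
Add(I, q) = Add(-2, -4352) = -4354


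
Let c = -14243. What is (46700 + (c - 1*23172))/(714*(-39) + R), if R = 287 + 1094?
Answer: -1857/5293 ≈ -0.35084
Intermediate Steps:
R = 1381
(46700 + (c - 1*23172))/(714*(-39) + R) = (46700 + (-14243 - 1*23172))/(714*(-39) + 1381) = (46700 + (-14243 - 23172))/(-27846 + 1381) = (46700 - 37415)/(-26465) = 9285*(-1/26465) = -1857/5293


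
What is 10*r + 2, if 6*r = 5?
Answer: 31/3 ≈ 10.333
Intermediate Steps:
r = 5/6 (r = (1/6)*5 = 5/6 ≈ 0.83333)
10*r + 2 = 10*(5/6) + 2 = 25/3 + 2 = 31/3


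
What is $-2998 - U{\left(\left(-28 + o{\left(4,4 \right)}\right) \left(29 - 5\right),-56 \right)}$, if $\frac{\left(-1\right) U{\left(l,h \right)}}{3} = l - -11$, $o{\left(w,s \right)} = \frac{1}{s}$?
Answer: $-4963$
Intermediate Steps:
$U{\left(l,h \right)} = -33 - 3 l$ ($U{\left(l,h \right)} = - 3 \left(l - -11\right) = - 3 \left(l + 11\right) = - 3 \left(11 + l\right) = -33 - 3 l$)
$-2998 - U{\left(\left(-28 + o{\left(4,4 \right)}\right) \left(29 - 5\right),-56 \right)} = -2998 - \left(-33 - 3 \left(-28 + \frac{1}{4}\right) \left(29 - 5\right)\right) = -2998 - \left(-33 - 3 \left(-28 + \frac{1}{4}\right) 24\right) = -2998 - \left(-33 - 3 \left(\left(- \frac{111}{4}\right) 24\right)\right) = -2998 - \left(-33 - -1998\right) = -2998 - \left(-33 + 1998\right) = -2998 - 1965 = -4963$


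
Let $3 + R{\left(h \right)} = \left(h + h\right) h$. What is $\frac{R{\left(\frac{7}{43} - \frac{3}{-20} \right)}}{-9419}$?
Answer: $\frac{1037039}{3483146200} \approx 0.00029773$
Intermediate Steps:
$R{\left(h \right)} = -3 + 2 h^{2}$ ($R{\left(h \right)} = -3 + \left(h + h\right) h = -3 + 2 h h = -3 + 2 h^{2}$)
$\frac{R{\left(\frac{7}{43} - \frac{3}{-20} \right)}}{-9419} = \frac{-3 + 2 \left(\frac{7}{43} - \frac{3}{-20}\right)^{2}}{-9419} = \left(-3 + 2 \left(7 \cdot \frac{1}{43} - - \frac{3}{20}\right)^{2}\right) \left(- \frac{1}{9419}\right) = \left(-3 + 2 \left(\frac{7}{43} + \frac{3}{20}\right)^{2}\right) \left(- \frac{1}{9419}\right) = \left(-3 + 2 \left(\frac{269}{860}\right)^{2}\right) \left(- \frac{1}{9419}\right) = \left(-3 + 2 \cdot \frac{72361}{739600}\right) \left(- \frac{1}{9419}\right) = \left(-3 + \frac{72361}{369800}\right) \left(- \frac{1}{9419}\right) = \left(- \frac{1037039}{369800}\right) \left(- \frac{1}{9419}\right) = \frac{1037039}{3483146200}$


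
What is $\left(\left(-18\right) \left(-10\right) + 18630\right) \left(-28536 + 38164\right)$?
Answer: $181102680$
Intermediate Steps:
$\left(\left(-18\right) \left(-10\right) + 18630\right) \left(-28536 + 38164\right) = \left(180 + 18630\right) 9628 = 18810 \cdot 9628 = 181102680$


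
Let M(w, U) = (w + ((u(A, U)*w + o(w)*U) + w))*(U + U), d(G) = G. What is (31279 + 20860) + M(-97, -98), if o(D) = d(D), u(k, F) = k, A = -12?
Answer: -2001157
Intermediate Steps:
o(D) = D
M(w, U) = 2*U*(-10*w + U*w) (M(w, U) = (w + ((-12*w + w*U) + w))*(U + U) = (w + ((-12*w + U*w) + w))*(2*U) = (w + (-11*w + U*w))*(2*U) = (-10*w + U*w)*(2*U) = 2*U*(-10*w + U*w))
(31279 + 20860) + M(-97, -98) = (31279 + 20860) + 2*(-98)*(-97)*(-10 - 98) = 52139 + 2*(-98)*(-97)*(-108) = 52139 - 2053296 = -2001157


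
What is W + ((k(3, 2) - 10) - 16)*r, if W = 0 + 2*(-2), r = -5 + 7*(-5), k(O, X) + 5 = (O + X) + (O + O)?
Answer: 796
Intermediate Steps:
k(O, X) = -5 + X + 3*O (k(O, X) = -5 + ((O + X) + (O + O)) = -5 + ((O + X) + 2*O) = -5 + (X + 3*O) = -5 + X + 3*O)
r = -40 (r = -5 - 35 = -40)
W = -4 (W = 0 - 4 = -4)
W + ((k(3, 2) - 10) - 16)*r = -4 + (((-5 + 2 + 3*3) - 10) - 16)*(-40) = -4 + (((-5 + 2 + 9) - 10) - 16)*(-40) = -4 + ((6 - 10) - 16)*(-40) = -4 + (-4 - 16)*(-40) = -4 - 20*(-40) = -4 + 800 = 796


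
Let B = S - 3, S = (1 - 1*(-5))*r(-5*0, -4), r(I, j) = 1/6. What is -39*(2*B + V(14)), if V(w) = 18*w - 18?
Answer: -8970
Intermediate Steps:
r(I, j) = ⅙
S = 1 (S = (1 - 1*(-5))*(⅙) = (1 + 5)*(⅙) = 6*(⅙) = 1)
B = -2 (B = 1 - 3 = -2)
V(w) = -18 + 18*w
-39*(2*B + V(14)) = -39*(2*(-2) + (-18 + 18*14)) = -39*(-4 + (-18 + 252)) = -39*(-4 + 234) = -39*230 = -8970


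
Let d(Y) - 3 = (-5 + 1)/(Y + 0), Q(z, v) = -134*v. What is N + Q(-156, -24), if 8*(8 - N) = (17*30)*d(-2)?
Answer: 11621/4 ≈ 2905.3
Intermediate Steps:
d(Y) = 3 - 4/Y (d(Y) = 3 + (-5 + 1)/(Y + 0) = 3 - 4/Y)
N = -1243/4 (N = 8 - 17*30*(3 - 4/(-2))/8 = 8 - 255*(3 - 4*(-1/2))/4 = 8 - 255*(3 + 2)/4 = 8 - 255*5/4 = 8 - 1/8*2550 = 8 - 1275/4 = -1243/4 ≈ -310.75)
N + Q(-156, -24) = -1243/4 - 134*(-24) = -1243/4 + 3216 = 11621/4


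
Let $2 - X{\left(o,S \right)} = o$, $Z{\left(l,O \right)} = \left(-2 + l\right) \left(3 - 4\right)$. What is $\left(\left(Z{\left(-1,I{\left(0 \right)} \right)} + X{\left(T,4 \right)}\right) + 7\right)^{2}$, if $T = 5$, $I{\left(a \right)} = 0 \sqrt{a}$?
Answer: $49$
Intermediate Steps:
$I{\left(a \right)} = 0$
$Z{\left(l,O \right)} = 2 - l$ ($Z{\left(l,O \right)} = \left(-2 + l\right) \left(-1\right) = 2 - l$)
$X{\left(o,S \right)} = 2 - o$
$\left(\left(Z{\left(-1,I{\left(0 \right)} \right)} + X{\left(T,4 \right)}\right) + 7\right)^{2} = \left(\left(\left(2 - -1\right) + \left(2 - 5\right)\right) + 7\right)^{2} = \left(\left(\left(2 + 1\right) + \left(2 - 5\right)\right) + 7\right)^{2} = \left(\left(3 - 3\right) + 7\right)^{2} = \left(0 + 7\right)^{2} = 7^{2} = 49$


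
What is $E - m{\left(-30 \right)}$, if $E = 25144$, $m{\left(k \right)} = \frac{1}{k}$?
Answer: $\frac{754321}{30} \approx 25144.0$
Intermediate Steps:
$E - m{\left(-30 \right)} = 25144 - \frac{1}{-30} = 25144 - - \frac{1}{30} = 25144 + \frac{1}{30} = \frac{754321}{30}$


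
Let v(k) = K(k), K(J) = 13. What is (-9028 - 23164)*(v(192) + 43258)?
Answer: -1392980032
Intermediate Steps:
v(k) = 13
(-9028 - 23164)*(v(192) + 43258) = (-9028 - 23164)*(13 + 43258) = -32192*43271 = -1392980032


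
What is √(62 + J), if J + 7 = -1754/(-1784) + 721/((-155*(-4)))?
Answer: √273098687170/69130 ≈ 7.5595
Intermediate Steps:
J = -335551/69130 (J = -7 + (-1754/(-1784) + 721/((-155*(-4)))) = -7 + (-1754*(-1/1784) + 721/620) = -7 + (877/892 + 721*(1/620)) = -7 + (877/892 + 721/620) = -7 + 148359/69130 = -335551/69130 ≈ -4.8539)
√(62 + J) = √(62 - 335551/69130) = √(3950509/69130) = √273098687170/69130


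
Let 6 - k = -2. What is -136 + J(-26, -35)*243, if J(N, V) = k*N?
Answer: -50680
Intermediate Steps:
k = 8 (k = 6 - 1*(-2) = 6 + 2 = 8)
J(N, V) = 8*N
-136 + J(-26, -35)*243 = -136 + (8*(-26))*243 = -136 - 208*243 = -136 - 50544 = -50680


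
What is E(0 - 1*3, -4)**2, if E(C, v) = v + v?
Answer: 64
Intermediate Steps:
E(C, v) = 2*v
E(0 - 1*3, -4)**2 = (2*(-4))**2 = (-8)**2 = 64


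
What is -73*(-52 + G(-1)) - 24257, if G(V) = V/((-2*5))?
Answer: -204683/10 ≈ -20468.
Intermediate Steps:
G(V) = -V/10 (G(V) = V/(-10) = V*(-1/10) = -V/10)
-73*(-52 + G(-1)) - 24257 = -73*(-52 - 1/10*(-1)) - 24257 = -73*(-52 + 1/10) - 24257 = -73*(-519/10) - 24257 = 37887/10 - 24257 = -204683/10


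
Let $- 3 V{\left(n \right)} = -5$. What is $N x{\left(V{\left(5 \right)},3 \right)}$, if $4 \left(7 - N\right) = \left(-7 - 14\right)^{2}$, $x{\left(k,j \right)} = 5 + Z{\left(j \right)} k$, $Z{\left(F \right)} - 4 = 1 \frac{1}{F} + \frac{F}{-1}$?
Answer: $- \frac{26845}{36} \approx -745.69$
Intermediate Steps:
$Z{\left(F \right)} = 4 + \frac{1}{F} - F$ ($Z{\left(F \right)} = 4 + \left(1 \frac{1}{F} + \frac{F}{-1}\right) = 4 + \left(\frac{1}{F} + F \left(-1\right)\right) = 4 - \left(F - \frac{1}{F}\right) = 4 + \frac{1}{F} - F$)
$V{\left(n \right)} = \frac{5}{3}$ ($V{\left(n \right)} = \left(- \frac{1}{3}\right) \left(-5\right) = \frac{5}{3}$)
$x{\left(k,j \right)} = 5 + k \left(4 + \frac{1}{j} - j\right)$ ($x{\left(k,j \right)} = 5 + \left(4 + \frac{1}{j} - j\right) k = 5 + k \left(4 + \frac{1}{j} - j\right)$)
$N = - \frac{413}{4}$ ($N = 7 - \frac{\left(-7 - 14\right)^{2}}{4} = 7 - \frac{\left(-21\right)^{2}}{4} = 7 - \frac{441}{4} = - \frac{413}{4} \approx -103.25$)
$N x{\left(V{\left(5 \right)},3 \right)} = - \frac{413 \left(5 + 4 \cdot \frac{5}{3} + \frac{5}{3 \cdot 3} - 3 \cdot \frac{5}{3}\right)}{4} = - \frac{413 \left(5 + \frac{20}{3} + \frac{5}{3} \cdot \frac{1}{3} - 5\right)}{4} = - \frac{413 \left(5 + \frac{20}{3} + \frac{5}{9} - 5\right)}{4} = \left(- \frac{413}{4}\right) \frac{65}{9} = - \frac{26845}{36}$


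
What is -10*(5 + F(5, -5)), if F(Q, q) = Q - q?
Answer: -150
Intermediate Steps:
-10*(5 + F(5, -5)) = -10*(5 + (5 - 1*(-5))) = -10*(5 + (5 + 5)) = -10*(5 + 10) = -10*15 = -150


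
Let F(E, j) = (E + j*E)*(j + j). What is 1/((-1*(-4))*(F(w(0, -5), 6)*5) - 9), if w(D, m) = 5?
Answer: 1/8391 ≈ 0.00011918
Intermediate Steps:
F(E, j) = 2*j*(E + E*j) (F(E, j) = (E + E*j)*(2*j) = 2*j*(E + E*j))
1/((-1*(-4))*(F(w(0, -5), 6)*5) - 9) = 1/((-1*(-4))*((2*5*6*(1 + 6))*5) - 9) = 1/(4*((2*5*6*7)*5) - 9) = 1/(4*(420*5) - 9) = 1/(4*2100 - 9) = 1/(8400 - 9) = 1/8391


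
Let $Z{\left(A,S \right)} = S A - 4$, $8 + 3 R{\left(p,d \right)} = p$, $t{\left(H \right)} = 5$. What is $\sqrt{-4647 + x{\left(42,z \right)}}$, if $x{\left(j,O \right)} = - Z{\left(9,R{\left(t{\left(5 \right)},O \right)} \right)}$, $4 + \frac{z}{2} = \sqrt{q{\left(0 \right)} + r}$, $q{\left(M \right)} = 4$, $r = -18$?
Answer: $i \sqrt{4634} \approx 68.073 i$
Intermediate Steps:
$R{\left(p,d \right)} = - \frac{8}{3} + \frac{p}{3}$
$z = -8 + 2 i \sqrt{14}$ ($z = -8 + 2 \sqrt{4 - 18} = -8 + 2 \sqrt{-14} = -8 + 2 i \sqrt{14} \approx -8.0 + 7.4833 i$)
$Z{\left(A,S \right)} = -4 + A S$ ($Z{\left(A,S \right)} = A S - 4 = -4 + A S$)
$x{\left(j,O \right)} = 13$ ($x{\left(j,O \right)} = - (-4 + 9 \left(- \frac{8}{3} + \frac{1}{3} \cdot 5\right)) = - (-4 + 9 \left(- \frac{8}{3} + \frac{5}{3}\right)) = - (-4 + 9 \left(-1\right)) = - (-4 - 9) = \left(-1\right) \left(-13\right) = 13$)
$\sqrt{-4647 + x{\left(42,z \right)}} = \sqrt{-4647 + 13} = \sqrt{-4634} = i \sqrt{4634}$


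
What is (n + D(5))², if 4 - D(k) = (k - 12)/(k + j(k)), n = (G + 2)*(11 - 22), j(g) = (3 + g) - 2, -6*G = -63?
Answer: 8543929/484 ≈ 17653.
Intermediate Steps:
G = 21/2 (G = -⅙*(-63) = 21/2 ≈ 10.500)
j(g) = 1 + g
n = -275/2 (n = (21/2 + 2)*(11 - 22) = (25/2)*(-11) = -275/2 ≈ -137.50)
D(k) = 4 - (-12 + k)/(1 + 2*k) (D(k) = 4 - (k - 12)/(k + (1 + k)) = 4 - (-12 + k)/(1 + 2*k))
(n + D(5))² = (-275/2 + (16 + 7*5)/(1 + 2*5))² = (-275/2 + (16 + 35)/(1 + 10))² = (-275/2 + 51/11)² = (-2923/22)² = 8543929/484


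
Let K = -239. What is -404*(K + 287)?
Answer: -19392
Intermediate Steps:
-404*(K + 287) = -404*(-239 + 287) = -404*48 = -19392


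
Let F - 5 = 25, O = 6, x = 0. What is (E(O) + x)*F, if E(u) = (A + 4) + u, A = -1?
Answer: 270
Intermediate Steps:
F = 30 (F = 5 + 25 = 30)
E(u) = 3 + u (E(u) = (-1 + 4) + u = 3 + u)
(E(O) + x)*F = ((3 + 6) + 0)*30 = (9 + 0)*30 = 9*30 = 270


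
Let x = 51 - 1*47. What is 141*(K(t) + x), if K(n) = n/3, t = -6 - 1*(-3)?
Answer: 423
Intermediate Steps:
t = -3 (t = -6 + 3 = -3)
K(n) = n/3 (K(n) = n*(⅓) = n/3)
x = 4 (x = 51 - 47 = 4)
141*(K(t) + x) = 141*((⅓)*(-3) + 4) = 141*(-1 + 4) = 141*3 = 423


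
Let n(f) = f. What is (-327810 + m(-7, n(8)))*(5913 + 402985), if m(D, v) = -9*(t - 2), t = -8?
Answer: -134004052560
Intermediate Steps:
m(D, v) = 90 (m(D, v) = -9*(-8 - 2) = -9*(-10) = 90)
(-327810 + m(-7, n(8)))*(5913 + 402985) = (-327810 + 90)*(5913 + 402985) = -327720*408898 = -134004052560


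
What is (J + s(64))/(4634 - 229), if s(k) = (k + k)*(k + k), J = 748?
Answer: 17132/4405 ≈ 3.8892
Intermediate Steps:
s(k) = 4*k² (s(k) = (2*k)*(2*k) = 4*k²)
(J + s(64))/(4634 - 229) = (748 + 4*64²)/(4634 - 229) = (748 + 4*4096)/4405 = (748 + 16384)*(1/4405) = 17132*(1/4405) = 17132/4405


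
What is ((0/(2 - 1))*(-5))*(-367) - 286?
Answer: -286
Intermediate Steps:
((0/(2 - 1))*(-5))*(-367) - 286 = ((0/1)*(-5))*(-367) - 286 = ((0*1)*(-5))*(-367) - 286 = (0*(-5))*(-367) - 286 = 0*(-367) - 286 = 0 - 286 = -286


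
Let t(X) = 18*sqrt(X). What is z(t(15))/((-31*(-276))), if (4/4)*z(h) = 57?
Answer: 19/2852 ≈ 0.0066620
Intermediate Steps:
z(h) = 57
z(t(15))/((-31*(-276))) = 57/((-31*(-276))) = 57/8556 = 57*(1/8556) = 19/2852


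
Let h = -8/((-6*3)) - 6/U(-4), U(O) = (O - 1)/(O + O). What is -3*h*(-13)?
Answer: -5356/15 ≈ -357.07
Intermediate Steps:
U(O) = (-1 + O)/(2*O) (U(O) = (-1 + O)/((2*O)) = (-1 + O)*(1/(2*O)) = (-1 + O)/(2*O))
h = -412/45 (h = -8/((-6*3)) - 6*(-8/(-1 - 4)) = -8/(-18) - 6/((½)*(-¼)*(-5)) = -8*(-1/18) - 6/5/8 = 4/9 - 6*8/5 = 4/9 - 48/5 = -412/45 ≈ -9.1555)
-3*h*(-13) = -3*(-412/45)*(-13) = (412/15)*(-13) = -5356/15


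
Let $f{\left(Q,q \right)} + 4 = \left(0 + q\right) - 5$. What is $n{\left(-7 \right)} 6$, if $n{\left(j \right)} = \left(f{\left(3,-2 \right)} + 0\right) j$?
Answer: $462$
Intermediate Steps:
$f{\left(Q,q \right)} = -9 + q$ ($f{\left(Q,q \right)} = -4 + \left(\left(0 + q\right) - 5\right) = -4 + \left(q - 5\right) = -4 + \left(-5 + q\right) = -9 + q$)
$n{\left(j \right)} = - 11 j$ ($n{\left(j \right)} = \left(\left(-9 - 2\right) + 0\right) j = \left(-11 + 0\right) j = - 11 j$)
$n{\left(-7 \right)} 6 = \left(-11\right) \left(-7\right) 6 = 77 \cdot 6 = 462$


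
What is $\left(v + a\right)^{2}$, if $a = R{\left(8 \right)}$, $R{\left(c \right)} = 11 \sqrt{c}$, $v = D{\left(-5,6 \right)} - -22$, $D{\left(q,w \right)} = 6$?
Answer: $1752 + 1232 \sqrt{2} \approx 3494.3$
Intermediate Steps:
$v = 28$ ($v = 6 - -22 = 6 + 22 = 28$)
$a = 22 \sqrt{2}$ ($a = 11 \sqrt{8} = 11 \cdot 2 \sqrt{2} = 22 \sqrt{2} \approx 31.113$)
$\left(v + a\right)^{2} = \left(28 + 22 \sqrt{2}\right)^{2}$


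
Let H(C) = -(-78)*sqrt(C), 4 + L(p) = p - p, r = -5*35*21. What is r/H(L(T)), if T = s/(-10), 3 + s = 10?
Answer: 1225*I/52 ≈ 23.558*I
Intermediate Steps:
s = 7 (s = -3 + 10 = 7)
r = -3675 (r = -175*21 = -3675)
T = -7/10 (T = 7/(-10) = 7*(-1/10) = -7/10 ≈ -0.70000)
L(p) = -4 (L(p) = -4 + (p - p) = -4 + 0 = -4)
H(C) = 78*sqrt(C)
r/H(L(T)) = -3675*(-I/156) = -(-1225)*I/52 = 1225*I/52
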